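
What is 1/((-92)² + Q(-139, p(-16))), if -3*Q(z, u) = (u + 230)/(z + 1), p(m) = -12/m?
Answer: 1656/14017307 ≈ 0.00011814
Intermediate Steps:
Q(z, u) = -(230 + u)/(3*(1 + z)) (Q(z, u) = -(u + 230)/(3*(z + 1)) = -(230 + u)/(3*(1 + z)))
1/((-92)² + Q(-139, p(-16))) = 1/((-92)² + (-230 - (-12)/(-16))/(3*(1 - 139))) = 1/(8464 + (⅓)*(-230 - (-12)*(-1)/16)/(-138)) = 1/(8464 + (⅓)*(-1/138)*(-230 - 1*¾)) = 1/(8464 + (⅓)*(-1/138)*(-230 - ¾)) = 1/(8464 + (⅓)*(-1/138)*(-923/4)) = 1/(8464 + 923/1656) = 1/(14017307/1656) = 1656/14017307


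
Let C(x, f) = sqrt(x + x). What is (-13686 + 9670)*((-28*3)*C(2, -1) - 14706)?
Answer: 59733984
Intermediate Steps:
C(x, f) = sqrt(2)*sqrt(x) (C(x, f) = sqrt(2*x) = sqrt(2)*sqrt(x))
(-13686 + 9670)*((-28*3)*C(2, -1) - 14706) = (-13686 + 9670)*((-28*3)*(sqrt(2)*sqrt(2)) - 14706) = -4016*(-84*2 - 14706) = -4016*(-168 - 14706) = -4016*(-14874) = 59733984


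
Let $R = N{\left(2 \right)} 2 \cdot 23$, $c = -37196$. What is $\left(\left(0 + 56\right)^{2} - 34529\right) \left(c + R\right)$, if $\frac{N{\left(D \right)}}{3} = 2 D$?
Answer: $1150365092$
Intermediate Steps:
$N{\left(D \right)} = 6 D$ ($N{\left(D \right)} = 3 \cdot 2 D = 6 D$)
$R = 552$ ($R = 6 \cdot 2 \cdot 2 \cdot 23 = 12 \cdot 2 \cdot 23 = 24 \cdot 23 = 552$)
$\left(\left(0 + 56\right)^{2} - 34529\right) \left(c + R\right) = \left(\left(0 + 56\right)^{2} - 34529\right) \left(-37196 + 552\right) = \left(56^{2} - 34529\right) \left(-36644\right) = \left(3136 - 34529\right) \left(-36644\right) = \left(-31393\right) \left(-36644\right) = 1150365092$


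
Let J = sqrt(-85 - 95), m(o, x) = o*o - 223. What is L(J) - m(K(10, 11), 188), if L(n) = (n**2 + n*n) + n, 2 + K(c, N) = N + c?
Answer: -498 + 6*I*sqrt(5) ≈ -498.0 + 13.416*I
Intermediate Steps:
K(c, N) = -2 + N + c (K(c, N) = -2 + (N + c) = -2 + N + c)
m(o, x) = -223 + o**2 (m(o, x) = o**2 - 223 = -223 + o**2)
J = 6*I*sqrt(5) (J = sqrt(-180) = 6*I*sqrt(5) ≈ 13.416*I)
L(n) = n + 2*n**2 (L(n) = (n**2 + n**2) + n = 2*n**2 + n = n + 2*n**2)
L(J) - m(K(10, 11), 188) = (6*I*sqrt(5))*(1 + 2*(6*I*sqrt(5))) - (-223 + (-2 + 11 + 10)**2) = (6*I*sqrt(5))*(1 + 12*I*sqrt(5)) - (-223 + 19**2) = 6*I*sqrt(5)*(1 + 12*I*sqrt(5)) - (-223 + 361) = 6*I*sqrt(5)*(1 + 12*I*sqrt(5)) - 1*138 = 6*I*sqrt(5)*(1 + 12*I*sqrt(5)) - 138 = -138 + 6*I*sqrt(5)*(1 + 12*I*sqrt(5))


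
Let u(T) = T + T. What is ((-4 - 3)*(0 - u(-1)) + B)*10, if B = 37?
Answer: 230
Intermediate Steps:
u(T) = 2*T
((-4 - 3)*(0 - u(-1)) + B)*10 = ((-4 - 3)*(0 - 2*(-1)) + 37)*10 = (-7*(0 - 1*(-2)) + 37)*10 = (-7*(0 + 2) + 37)*10 = (-7*2 + 37)*10 = (-14 + 37)*10 = 23*10 = 230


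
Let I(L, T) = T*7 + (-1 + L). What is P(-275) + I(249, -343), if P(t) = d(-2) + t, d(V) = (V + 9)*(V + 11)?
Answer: -2365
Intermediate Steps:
I(L, T) = -1 + L + 7*T (I(L, T) = 7*T + (-1 + L) = -1 + L + 7*T)
d(V) = (9 + V)*(11 + V)
P(t) = 63 + t (P(t) = (99 + (-2)² + 20*(-2)) + t = (99 + 4 - 40) + t = 63 + t)
P(-275) + I(249, -343) = (63 - 275) + (-1 + 249 + 7*(-343)) = -212 + (-1 + 249 - 2401) = -212 - 2153 = -2365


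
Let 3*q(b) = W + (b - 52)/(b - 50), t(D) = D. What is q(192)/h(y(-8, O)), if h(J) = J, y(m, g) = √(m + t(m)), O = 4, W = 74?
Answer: -1331*I/213 ≈ -6.2488*I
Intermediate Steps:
y(m, g) = √2*√m (y(m, g) = √(m + m) = √(2*m) = √2*√m)
q(b) = 74/3 + (-52 + b)/(3*(-50 + b)) (q(b) = (74 + (b - 52)/(b - 50))/3 = (74 + (-52 + b)/(-50 + b))/3 = 74/3 + (-52 + b)/(3*(-50 + b)))
q(192)/h(y(-8, O)) = ((-3752 + 75*192)/(3*(-50 + 192)))/((√2*√(-8))) = ((⅓)*(-3752 + 14400)/142)/((√2*(2*I*√2))) = ((⅓)*(1/142)*10648)/((4*I)) = 5324*(-I/4)/213 = -1331*I/213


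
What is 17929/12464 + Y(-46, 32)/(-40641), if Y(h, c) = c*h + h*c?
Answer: 1751365/1159152 ≈ 1.5109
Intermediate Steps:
Y(h, c) = 2*c*h (Y(h, c) = c*h + c*h = 2*c*h)
17929/12464 + Y(-46, 32)/(-40641) = 17929/12464 + (2*32*(-46))/(-40641) = 17929*(1/12464) - 2944*(-1/40641) = 17929/12464 + 128/1767 = 1751365/1159152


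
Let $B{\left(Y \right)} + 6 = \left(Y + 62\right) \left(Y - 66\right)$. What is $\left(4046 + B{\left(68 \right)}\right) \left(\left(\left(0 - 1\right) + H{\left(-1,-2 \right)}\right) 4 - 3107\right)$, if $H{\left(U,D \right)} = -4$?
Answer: $-13446100$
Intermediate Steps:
$B{\left(Y \right)} = -6 + \left(-66 + Y\right) \left(62 + Y\right)$ ($B{\left(Y \right)} = -6 + \left(Y + 62\right) \left(Y - 66\right) = -6 + \left(62 + Y\right) \left(-66 + Y\right) = -6 + \left(-66 + Y\right) \left(62 + Y\right)$)
$\left(4046 + B{\left(68 \right)}\right) \left(\left(\left(0 - 1\right) + H{\left(-1,-2 \right)}\right) 4 - 3107\right) = \left(4046 - \left(4370 - 4624\right)\right) \left(\left(\left(0 - 1\right) - 4\right) 4 - 3107\right) = \left(4046 - -254\right) \left(\left(\left(0 - 1\right) - 4\right) 4 - 3107\right) = \left(4046 + 254\right) \left(\left(-1 - 4\right) 4 - 3107\right) = 4300 \left(\left(-5\right) 4 - 3107\right) = 4300 \left(-20 - 3107\right) = 4300 \left(-3127\right) = -13446100$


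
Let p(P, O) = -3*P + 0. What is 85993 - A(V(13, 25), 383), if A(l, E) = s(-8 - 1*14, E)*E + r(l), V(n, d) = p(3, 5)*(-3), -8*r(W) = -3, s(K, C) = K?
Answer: 755349/8 ≈ 94419.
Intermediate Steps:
p(P, O) = -3*P
r(W) = 3/8 (r(W) = -1/8*(-3) = 3/8)
V(n, d) = 27 (V(n, d) = -3*3*(-3) = -9*(-3) = 27)
A(l, E) = 3/8 - 22*E (A(l, E) = (-8 - 1*14)*E + 3/8 = (-8 - 14)*E + 3/8 = -22*E + 3/8 = 3/8 - 22*E)
85993 - A(V(13, 25), 383) = 85993 - (3/8 - 22*383) = 85993 - (3/8 - 8426) = 85993 - 1*(-67405/8) = 85993 + 67405/8 = 755349/8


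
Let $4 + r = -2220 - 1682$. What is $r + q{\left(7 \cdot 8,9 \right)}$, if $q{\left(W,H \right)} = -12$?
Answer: $-3918$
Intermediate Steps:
$r = -3906$ ($r = -4 - 3902 = -3906$)
$r + q{\left(7 \cdot 8,9 \right)} = -3906 - 12 = -3918$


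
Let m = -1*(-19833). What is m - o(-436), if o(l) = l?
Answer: 20269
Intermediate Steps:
m = 19833
m - o(-436) = 19833 - 1*(-436) = 19833 + 436 = 20269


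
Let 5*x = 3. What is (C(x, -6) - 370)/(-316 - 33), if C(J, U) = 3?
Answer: 367/349 ≈ 1.0516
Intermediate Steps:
x = 3/5 (x = (1/5)*3 = 3/5 ≈ 0.60000)
(C(x, -6) - 370)/(-316 - 33) = (3 - 370)/(-316 - 33) = -367/(-349) = -367*(-1/349) = 367/349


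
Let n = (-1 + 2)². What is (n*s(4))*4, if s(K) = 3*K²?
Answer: 192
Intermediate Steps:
n = 1 (n = 1² = 1)
(n*s(4))*4 = (1*(3*4²))*4 = (1*(3*16))*4 = (1*48)*4 = 48*4 = 192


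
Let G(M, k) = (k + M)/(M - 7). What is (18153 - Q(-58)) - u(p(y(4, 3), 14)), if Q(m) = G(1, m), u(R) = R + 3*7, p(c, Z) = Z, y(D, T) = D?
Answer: 36217/2 ≈ 18109.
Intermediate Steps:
u(R) = 21 + R (u(R) = R + 21 = 21 + R)
G(M, k) = (M + k)/(-7 + M)
Q(m) = -1/6 - m/6 (Q(m) = (1 + m)/(-7 + 1) = (1 + m)/(-6) = -(1 + m)/6 = -1/6 - m/6)
(18153 - Q(-58)) - u(p(y(4, 3), 14)) = (18153 - (-1/6 - 1/6*(-58))) - (21 + 14) = (18153 - (-1/6 + 29/3)) - 1*35 = (18153 - 1*19/2) - 35 = (18153 - 19/2) - 35 = 36287/2 - 35 = 36217/2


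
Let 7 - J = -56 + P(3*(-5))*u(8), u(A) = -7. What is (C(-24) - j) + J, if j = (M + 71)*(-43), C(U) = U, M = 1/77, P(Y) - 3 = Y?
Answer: 231659/77 ≈ 3008.6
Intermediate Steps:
P(Y) = 3 + Y
M = 1/77 ≈ 0.012987
j = -235124/77 (j = (1/77 + 71)*(-43) = (5468/77)*(-43) = -235124/77 ≈ -3053.6)
J = -21 (J = 7 - (-56 + (3 + 3*(-5))*(-7)) = 7 - (-56 + (3 - 15)*(-7)) = 7 - (-56 - 12*(-7)) = 7 - (-56 + 84) = 7 - 1*28 = 7 - 28 = -21)
(C(-24) - j) + J = (-24 - 1*(-235124/77)) - 21 = (-24 + 235124/77) - 21 = 233276/77 - 21 = 231659/77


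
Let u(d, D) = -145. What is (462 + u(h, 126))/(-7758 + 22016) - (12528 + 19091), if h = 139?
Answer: -450823385/14258 ≈ -31619.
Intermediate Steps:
(462 + u(h, 126))/(-7758 + 22016) - (12528 + 19091) = (462 - 145)/(-7758 + 22016) - (12528 + 19091) = 317/14258 - 1*31619 = 317*(1/14258) - 31619 = 317/14258 - 31619 = -450823385/14258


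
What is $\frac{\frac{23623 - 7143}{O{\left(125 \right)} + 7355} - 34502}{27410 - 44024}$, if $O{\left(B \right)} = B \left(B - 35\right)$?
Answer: $\frac{7132147}{3434483} \approx 2.0766$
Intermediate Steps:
$O{\left(B \right)} = B \left(-35 + B\right)$
$\frac{\frac{23623 - 7143}{O{\left(125 \right)} + 7355} - 34502}{27410 - 44024} = \frac{\frac{23623 - 7143}{125 \left(-35 + 125\right) + 7355} - 34502}{27410 - 44024} = \frac{\frac{16480}{125 \cdot 90 + 7355} - 34502}{-16614} = \left(\frac{16480}{11250 + 7355} - 34502\right) \left(- \frac{1}{16614}\right) = \left(\frac{16480}{18605} - 34502\right) \left(- \frac{1}{16614}\right) = \left(16480 \cdot \frac{1}{18605} - 34502\right) \left(- \frac{1}{16614}\right) = \left(\frac{3296}{3721} - 34502\right) \left(- \frac{1}{16614}\right) = \left(- \frac{128378646}{3721}\right) \left(- \frac{1}{16614}\right) = \frac{7132147}{3434483}$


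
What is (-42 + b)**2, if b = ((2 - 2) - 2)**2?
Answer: 1444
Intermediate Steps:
b = 4 (b = (0 - 2)**2 = (-2)**2 = 4)
(-42 + b)**2 = (-42 + 4)**2 = (-38)**2 = 1444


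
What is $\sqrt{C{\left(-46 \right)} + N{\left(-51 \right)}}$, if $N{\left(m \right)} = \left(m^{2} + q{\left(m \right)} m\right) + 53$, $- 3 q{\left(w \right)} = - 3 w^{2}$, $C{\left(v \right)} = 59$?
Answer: $i \sqrt{129938} \approx 360.47 i$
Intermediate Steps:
$q{\left(w \right)} = w^{2}$ ($q{\left(w \right)} = - \frac{\left(-3\right) w^{2}}{3} = w^{2}$)
$N{\left(m \right)} = 53 + m^{2} + m^{3}$ ($N{\left(m \right)} = \left(m^{2} + m^{2} m\right) + 53 = \left(m^{2} + m^{3}\right) + 53 = 53 + m^{2} + m^{3}$)
$\sqrt{C{\left(-46 \right)} + N{\left(-51 \right)}} = \sqrt{59 + \left(53 + \left(-51\right)^{2} + \left(-51\right)^{3}\right)} = \sqrt{59 + \left(53 + 2601 - 132651\right)} = \sqrt{59 - 129997} = \sqrt{-129938} = i \sqrt{129938}$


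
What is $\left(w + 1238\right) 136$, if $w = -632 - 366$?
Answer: $32640$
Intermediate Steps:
$w = -998$
$\left(w + 1238\right) 136 = \left(-998 + 1238\right) 136 = 240 \cdot 136 = 32640$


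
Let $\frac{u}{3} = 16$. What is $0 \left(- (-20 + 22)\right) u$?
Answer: $0$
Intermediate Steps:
$u = 48$ ($u = 3 \cdot 16 = 48$)
$0 \left(- (-20 + 22)\right) u = 0 \left(- (-20 + 22)\right) 48 = 0 \left(\left(-1\right) 2\right) 48 = 0 \left(-2\right) 48 = 0 \cdot 48 = 0$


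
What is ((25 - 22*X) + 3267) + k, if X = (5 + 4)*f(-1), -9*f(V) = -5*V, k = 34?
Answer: 3436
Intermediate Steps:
f(V) = 5*V/9 (f(V) = -(-5)*V/9 = 5*V/9)
X = -5 (X = (5 + 4)*((5/9)*(-1)) = 9*(-5/9) = -5)
((25 - 22*X) + 3267) + k = ((25 - 22*(-5)) + 3267) + 34 = ((25 + 110) + 3267) + 34 = (135 + 3267) + 34 = 3402 + 34 = 3436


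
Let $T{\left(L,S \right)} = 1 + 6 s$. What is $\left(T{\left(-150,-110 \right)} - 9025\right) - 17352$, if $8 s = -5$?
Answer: $- \frac{105519}{4} \approx -26380.0$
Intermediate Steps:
$s = - \frac{5}{8}$ ($s = \frac{1}{8} \left(-5\right) = - \frac{5}{8} \approx -0.625$)
$T{\left(L,S \right)} = - \frac{11}{4}$ ($T{\left(L,S \right)} = 1 + 6 \left(- \frac{5}{8}\right) = 1 - \frac{15}{4} = - \frac{11}{4}$)
$\left(T{\left(-150,-110 \right)} - 9025\right) - 17352 = \left(- \frac{11}{4} - 9025\right) - 17352 = - \frac{36111}{4} - 17352 = - \frac{105519}{4}$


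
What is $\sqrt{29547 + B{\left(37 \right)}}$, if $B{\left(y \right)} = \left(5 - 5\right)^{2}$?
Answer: $21 \sqrt{67} \approx 171.89$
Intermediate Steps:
$B{\left(y \right)} = 0$ ($B{\left(y \right)} = 0^{2} = 0$)
$\sqrt{29547 + B{\left(37 \right)}} = \sqrt{29547 + 0} = \sqrt{29547} = 21 \sqrt{67}$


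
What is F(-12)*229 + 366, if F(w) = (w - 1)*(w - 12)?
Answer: 71814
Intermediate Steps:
F(w) = (-1 + w)*(-12 + w)
F(-12)*229 + 366 = (12 + (-12)**2 - 13*(-12))*229 + 366 = (12 + 144 + 156)*229 + 366 = 312*229 + 366 = 71448 + 366 = 71814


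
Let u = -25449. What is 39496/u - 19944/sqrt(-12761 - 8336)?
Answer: -39496/25449 + 19944*I*sqrt(73)/1241 ≈ -1.552 + 137.31*I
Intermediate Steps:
39496/u - 19944/sqrt(-12761 - 8336) = 39496/(-25449) - 19944/sqrt(-12761 - 8336) = 39496*(-1/25449) - 19944*(-I*sqrt(73)/1241) = -39496/25449 - 19944*(-I*sqrt(73)/1241) = -39496/25449 - (-19944)*I*sqrt(73)/1241 = -39496/25449 + 19944*I*sqrt(73)/1241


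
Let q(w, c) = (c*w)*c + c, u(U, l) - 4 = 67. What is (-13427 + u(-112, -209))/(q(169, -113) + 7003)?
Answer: -1484/240539 ≈ -0.0061695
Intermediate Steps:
u(U, l) = 71 (u(U, l) = 4 + 67 = 71)
q(w, c) = c + w*c² (q(w, c) = w*c² + c = c + w*c²)
(-13427 + u(-112, -209))/(q(169, -113) + 7003) = (-13427 + 71)/(-113*(1 - 113*169) + 7003) = -13356/(-113*(1 - 19097) + 7003) = -13356/(-113*(-19096) + 7003) = -13356/(2157848 + 7003) = -13356/2164851 = -13356*1/2164851 = -1484/240539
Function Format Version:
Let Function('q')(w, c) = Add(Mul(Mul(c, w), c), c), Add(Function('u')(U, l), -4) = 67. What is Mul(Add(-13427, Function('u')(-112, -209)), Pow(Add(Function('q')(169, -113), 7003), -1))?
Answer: Rational(-1484, 240539) ≈ -0.0061695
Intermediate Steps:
Function('u')(U, l) = 71 (Function('u')(U, l) = Add(4, 67) = 71)
Function('q')(w, c) = Add(c, Mul(w, Pow(c, 2))) (Function('q')(w, c) = Add(Mul(w, Pow(c, 2)), c) = Add(c, Mul(w, Pow(c, 2))))
Mul(Add(-13427, Function('u')(-112, -209)), Pow(Add(Function('q')(169, -113), 7003), -1)) = Mul(Add(-13427, 71), Pow(Add(Mul(-113, Add(1, Mul(-113, 169))), 7003), -1)) = Mul(-13356, Pow(Add(Mul(-113, Add(1, -19097)), 7003), -1)) = Mul(-13356, Pow(Add(Mul(-113, -19096), 7003), -1)) = Mul(-13356, Pow(Add(2157848, 7003), -1)) = Mul(-13356, Pow(2164851, -1)) = Mul(-13356, Rational(1, 2164851)) = Rational(-1484, 240539)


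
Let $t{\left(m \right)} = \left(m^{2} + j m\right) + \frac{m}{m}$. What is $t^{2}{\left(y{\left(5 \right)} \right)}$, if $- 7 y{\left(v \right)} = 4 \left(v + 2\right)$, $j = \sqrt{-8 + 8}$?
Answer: $289$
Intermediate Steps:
$j = 0$ ($j = \sqrt{0} = 0$)
$y{\left(v \right)} = - \frac{8}{7} - \frac{4 v}{7}$ ($y{\left(v \right)} = - \frac{4 \left(v + 2\right)}{7} = - \frac{4 \left(2 + v\right)}{7} = - \frac{8 + 4 v}{7} = - \frac{8}{7} - \frac{4 v}{7}$)
$t{\left(m \right)} = 1 + m^{2}$ ($t{\left(m \right)} = \left(m^{2} + 0 m\right) + \frac{m}{m} = \left(m^{2} + 0\right) + 1 = m^{2} + 1 = 1 + m^{2}$)
$t^{2}{\left(y{\left(5 \right)} \right)} = \left(1 + \left(- \frac{8}{7} - \frac{20}{7}\right)^{2}\right)^{2} = \left(1 + \left(-4\right)^{2}\right)^{2} = \left(1 + 16\right)^{2} = 17^{2} = 289$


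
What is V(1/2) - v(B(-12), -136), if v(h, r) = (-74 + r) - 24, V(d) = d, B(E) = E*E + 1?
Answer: 469/2 ≈ 234.50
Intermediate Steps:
B(E) = 1 + E² (B(E) = E² + 1 = 1 + E²)
v(h, r) = -98 + r
V(1/2) - v(B(-12), -136) = 1/2 - (-98 - 136) = ½ - 1*(-234) = ½ + 234 = 469/2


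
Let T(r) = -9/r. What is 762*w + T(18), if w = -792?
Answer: -1207009/2 ≈ -6.0350e+5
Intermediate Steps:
762*w + T(18) = 762*(-792) - 9/18 = -603504 - 9*1/18 = -603504 - ½ = -1207009/2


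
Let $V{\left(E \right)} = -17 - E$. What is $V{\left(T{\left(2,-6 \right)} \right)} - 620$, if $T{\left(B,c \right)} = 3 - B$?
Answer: $-638$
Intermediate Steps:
$V{\left(T{\left(2,-6 \right)} \right)} - 620 = \left(-17 - \left(3 - 2\right)\right) - 620 = \left(-17 - 1\right) - 620 = -18 - 620 = -638$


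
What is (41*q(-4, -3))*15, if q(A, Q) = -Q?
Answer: 1845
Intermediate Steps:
(41*q(-4, -3))*15 = (41*(-1*(-3)))*15 = (41*3)*15 = 123*15 = 1845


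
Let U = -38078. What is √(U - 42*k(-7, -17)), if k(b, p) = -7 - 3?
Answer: I*√37658 ≈ 194.06*I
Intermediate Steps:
k(b, p) = -10
√(U - 42*k(-7, -17)) = √(-38078 - 42*(-10)) = √(-38078 + 420) = √(-37658) = I*√37658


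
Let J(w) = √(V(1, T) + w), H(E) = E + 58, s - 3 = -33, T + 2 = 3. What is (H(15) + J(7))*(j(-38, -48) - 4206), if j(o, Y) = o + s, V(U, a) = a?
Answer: -312002 - 8548*√2 ≈ -3.2409e+5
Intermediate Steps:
T = 1 (T = -2 + 3 = 1)
s = -30 (s = 3 - 33 = -30)
j(o, Y) = -30 + o (j(o, Y) = o - 30 = -30 + o)
H(E) = 58 + E
J(w) = √(1 + w)
(H(15) + J(7))*(j(-38, -48) - 4206) = ((58 + 15) + √(1 + 7))*((-30 - 38) - 4206) = (73 + √8)*(-68 - 4206) = (73 + 2*√2)*(-4274) = -312002 - 8548*√2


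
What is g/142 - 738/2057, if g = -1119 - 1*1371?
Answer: -2613363/146047 ≈ -17.894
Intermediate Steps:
g = -2490 (g = -1119 - 1371 = -2490)
g/142 - 738/2057 = -2490/142 - 738/2057 = -2490*1/142 - 738*1/2057 = -1245/71 - 738/2057 = -2613363/146047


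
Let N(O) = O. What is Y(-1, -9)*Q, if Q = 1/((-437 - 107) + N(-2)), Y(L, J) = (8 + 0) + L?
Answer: -1/78 ≈ -0.012821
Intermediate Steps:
Y(L, J) = 8 + L
Q = -1/546 (Q = 1/((-437 - 107) - 2) = 1/(-544 - 2) = 1/(-546) = -1/546 ≈ -0.0018315)
Y(-1, -9)*Q = (8 - 1)*(-1/546) = 7*(-1/546) = -1/78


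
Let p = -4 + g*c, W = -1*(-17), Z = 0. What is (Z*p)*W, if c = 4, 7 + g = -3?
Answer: 0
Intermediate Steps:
g = -10 (g = -7 - 3 = -10)
W = 17
p = -44 (p = -4 - 10*4 = -4 - 40 = -44)
(Z*p)*W = (0*(-44))*17 = 0*17 = 0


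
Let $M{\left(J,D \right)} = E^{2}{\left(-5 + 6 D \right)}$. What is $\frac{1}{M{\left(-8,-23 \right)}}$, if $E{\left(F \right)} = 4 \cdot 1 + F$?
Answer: $\frac{1}{19321} \approx 5.1757 \cdot 10^{-5}$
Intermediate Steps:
$E{\left(F \right)} = 4 + F$
$M{\left(J,D \right)} = \left(-1 + 6 D\right)^{2}$ ($M{\left(J,D \right)} = \left(4 + \left(-5 + 6 D\right)\right)^{2} = \left(-1 + 6 D\right)^{2}$)
$\frac{1}{M{\left(-8,-23 \right)}} = \frac{1}{\left(-1 + 6 \left(-23\right)\right)^{2}} = \frac{1}{\left(-1 - 138\right)^{2}} = \frac{1}{\left(-139\right)^{2}} = \frac{1}{19321}$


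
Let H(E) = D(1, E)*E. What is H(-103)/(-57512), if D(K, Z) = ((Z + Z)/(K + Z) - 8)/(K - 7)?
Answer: 31415/17598672 ≈ 0.0017851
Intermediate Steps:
D(K, Z) = (-8 + 2*Z/(K + Z))/(-7 + K) (D(K, Z) = ((2*Z)/(K + Z) - 8)/(-7 + K) = (2*Z/(K + Z) - 8)/(-7 + K) = (-8 + 2*Z/(K + Z))/(-7 + K))
H(E) = 2*E*(-4 - 3*E)/(-6 - 6*E) (H(E) = (2*(-4*1 - 3*E)/(1**2 - 7*1 - 7*E + 1*E))*E = (2*(-4 - 3*E)/(1 - 7 - 7*E + E))*E = (2*(-4 - 3*E)/(-6 - 6*E))*E = 2*E*(-4 - 3*E)/(-6 - 6*E))
H(-103)/(-57512) = ((1/3)*(-103)*(4 + 3*(-103))/(1 - 103))/(-57512) = ((1/3)*(-103)*(4 - 309)/(-102))*(-1/57512) = ((1/3)*(-103)*(-1/102)*(-305))*(-1/57512) = -31415/306*(-1/57512) = 31415/17598672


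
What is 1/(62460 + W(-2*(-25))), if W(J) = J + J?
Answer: 1/62560 ≈ 1.5985e-5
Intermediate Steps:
W(J) = 2*J
1/(62460 + W(-2*(-25))) = 1/(62460 + 2*(-2*(-25))) = 1/(62460 + 2*50) = 1/(62460 + 100) = 1/62560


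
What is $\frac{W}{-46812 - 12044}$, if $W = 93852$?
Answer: $- \frac{23463}{14714} \approx -1.5946$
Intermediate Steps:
$\frac{W}{-46812 - 12044} = \frac{93852}{-46812 - 12044} = \frac{93852}{-58856} = 93852 \left(- \frac{1}{58856}\right) = - \frac{23463}{14714}$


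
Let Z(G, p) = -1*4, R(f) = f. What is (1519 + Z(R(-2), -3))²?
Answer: 2295225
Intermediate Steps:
Z(G, p) = -4
(1519 + Z(R(-2), -3))² = (1519 - 4)² = 1515² = 2295225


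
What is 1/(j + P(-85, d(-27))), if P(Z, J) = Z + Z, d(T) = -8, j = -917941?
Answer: -1/918111 ≈ -1.0892e-6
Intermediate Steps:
P(Z, J) = 2*Z
1/(j + P(-85, d(-27))) = 1/(-917941 + 2*(-85)) = 1/(-917941 - 170) = 1/(-918111) = -1/918111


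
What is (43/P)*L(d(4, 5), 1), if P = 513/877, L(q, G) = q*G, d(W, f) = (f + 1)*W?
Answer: 301688/171 ≈ 1764.3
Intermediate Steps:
d(W, f) = W*(1 + f) (d(W, f) = (1 + f)*W = W*(1 + f))
L(q, G) = G*q
P = 513/877 (P = 513*(1/877) = 513/877 ≈ 0.58495)
(43/P)*L(d(4, 5), 1) = (43/(513/877))*(1*(4*(1 + 5))) = (43*(877/513))*(1*(4*6)) = 37711*(1*24)/513 = (37711/513)*24 = 301688/171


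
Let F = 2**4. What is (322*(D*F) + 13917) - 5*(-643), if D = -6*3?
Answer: -75604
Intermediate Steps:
D = -18
F = 16
(322*(D*F) + 13917) - 5*(-643) = (322*(-18*16) + 13917) - 5*(-643) = (322*(-288) + 13917) + 3215 = (-92736 + 13917) + 3215 = -78819 + 3215 = -75604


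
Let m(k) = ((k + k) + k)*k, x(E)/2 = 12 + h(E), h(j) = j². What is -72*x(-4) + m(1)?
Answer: -4029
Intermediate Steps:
x(E) = 24 + 2*E² (x(E) = 2*(12 + E²) = 24 + 2*E²)
m(k) = 3*k² (m(k) = (2*k + k)*k = (3*k)*k = 3*k²)
-72*x(-4) + m(1) = -72*(24 + 2*(-4)²) + 3*1² = -72*(24 + 2*16) + 3*1 = -72*(24 + 32) + 3 = -72*56 + 3 = -4032 + 3 = -4029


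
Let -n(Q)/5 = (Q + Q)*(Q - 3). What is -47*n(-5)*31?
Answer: 582800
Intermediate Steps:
n(Q) = -10*Q*(-3 + Q) (n(Q) = -5*(Q + Q)*(Q - 3) = -5*2*Q*(-3 + Q) = -10*Q*(-3 + Q))
-47*n(-5)*31 = -470*(-5)*(3 - 1*(-5))*31 = -470*(-5)*(3 + 5)*31 = -470*(-5)*8*31 = -47*(-400)*31 = 18800*31 = 582800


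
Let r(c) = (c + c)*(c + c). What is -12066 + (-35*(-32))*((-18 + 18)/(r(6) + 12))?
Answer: -12066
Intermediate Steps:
r(c) = 4*c**2 (r(c) = (2*c)*(2*c) = 4*c**2)
-12066 + (-35*(-32))*((-18 + 18)/(r(6) + 12)) = -12066 + (-35*(-32))*((-18 + 18)/(4*6**2 + 12)) = -12066 + 1120*(0/(4*36 + 12)) = -12066 + 1120*(0/(144 + 12)) = -12066 + 1120*(0/156) = -12066 + 1120*(0*(1/156)) = -12066 + 1120*0 = -12066 + 0 = -12066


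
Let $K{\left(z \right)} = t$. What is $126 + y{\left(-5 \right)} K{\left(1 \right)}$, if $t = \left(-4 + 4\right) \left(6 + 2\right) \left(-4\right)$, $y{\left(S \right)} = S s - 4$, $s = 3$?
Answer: $126$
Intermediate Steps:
$y{\left(S \right)} = -4 + 3 S$ ($y{\left(S \right)} = S 3 - 4 = 3 S - 4 = -4 + 3 S$)
$t = 0$ ($t = 0 \cdot 8 \left(-4\right) = 0 \left(-4\right) = 0$)
$K{\left(z \right)} = 0$
$126 + y{\left(-5 \right)} K{\left(1 \right)} = 126 + \left(-4 + 3 \left(-5\right)\right) 0 = 126 + \left(-4 - 15\right) 0 = 126 - 0 = 126 + 0 = 126$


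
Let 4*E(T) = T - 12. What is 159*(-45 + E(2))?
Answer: -15105/2 ≈ -7552.5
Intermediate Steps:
E(T) = -3 + T/4 (E(T) = (T - 12)/4 = (-12 + T)/4 = -3 + T/4)
159*(-45 + E(2)) = 159*(-45 + (-3 + (¼)*2)) = 159*(-45 + (-3 + ½)) = 159*(-45 - 5/2) = 159*(-95/2) = -15105/2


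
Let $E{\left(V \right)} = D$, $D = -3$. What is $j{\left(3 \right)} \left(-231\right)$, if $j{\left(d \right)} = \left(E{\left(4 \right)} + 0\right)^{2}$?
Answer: $-2079$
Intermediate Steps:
$E{\left(V \right)} = -3$
$j{\left(d \right)} = 9$ ($j{\left(d \right)} = \left(-3 + 0\right)^{2} = \left(-3\right)^{2} = 9$)
$j{\left(3 \right)} \left(-231\right) = 9 \left(-231\right) = -2079$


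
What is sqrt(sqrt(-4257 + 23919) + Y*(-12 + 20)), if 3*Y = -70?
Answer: sqrt(-1680 + 9*sqrt(19662))/3 ≈ 6.8151*I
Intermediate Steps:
Y = -70/3 (Y = (1/3)*(-70) = -70/3 ≈ -23.333)
sqrt(sqrt(-4257 + 23919) + Y*(-12 + 20)) = sqrt(sqrt(-4257 + 23919) - 70*(-12 + 20)/3) = sqrt(sqrt(19662) - 70/3*8) = sqrt(sqrt(19662) - 560/3) = sqrt(-560/3 + sqrt(19662))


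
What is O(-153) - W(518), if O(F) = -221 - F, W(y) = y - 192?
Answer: -394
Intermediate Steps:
W(y) = -192 + y
O(-153) - W(518) = (-221 - 1*(-153)) - (-192 + 518) = (-221 + 153) - 1*326 = -68 - 326 = -394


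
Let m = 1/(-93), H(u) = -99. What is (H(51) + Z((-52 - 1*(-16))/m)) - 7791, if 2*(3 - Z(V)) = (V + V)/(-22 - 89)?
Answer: -290703/37 ≈ -7856.8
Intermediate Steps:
m = -1/93 ≈ -0.010753
Z(V) = 3 + V/111 (Z(V) = 3 - (V + V)/(2*(-22 - 89)) = 3 - 2*V/(2*(-111)) = 3 - 2*V*(-1)/(2*111) = 3 - (-1)*V/111 = 3 + V/111)
(H(51) + Z((-52 - 1*(-16))/m)) - 7791 = (-99 + (3 + ((-52 - 1*(-16))/(-1/93))/111)) - 7791 = (-99 + (3 + ((-52 + 16)*(-93))/111)) - 7791 = (-99 + (3 + (-36*(-93))/111)) - 7791 = (-99 + (3 + (1/111)*3348)) - 7791 = (-99 + (3 + 1116/37)) - 7791 = (-99 + 1227/37) - 7791 = -2436/37 - 7791 = -290703/37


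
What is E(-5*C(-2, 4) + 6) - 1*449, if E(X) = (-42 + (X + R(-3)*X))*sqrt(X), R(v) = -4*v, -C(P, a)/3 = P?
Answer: -449 - 708*I*sqrt(6) ≈ -449.0 - 1734.2*I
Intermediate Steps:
C(P, a) = -3*P
E(X) = sqrt(X)*(-42 + 13*X) (E(X) = (-42 + (X + (-4*(-3))*X))*sqrt(X) = (-42 + (X + 12*X))*sqrt(X) = (-42 + 13*X)*sqrt(X) = sqrt(X)*(-42 + 13*X))
E(-5*C(-2, 4) + 6) - 1*449 = sqrt(-(-15)*(-2) + 6)*(-42 + 13*(-(-15)*(-2) + 6)) - 1*449 = sqrt(-5*6 + 6)*(-42 + 13*(-5*6 + 6)) - 449 = sqrt(-30 + 6)*(-42 + 13*(-30 + 6)) - 449 = sqrt(-24)*(-42 + 13*(-24)) - 449 = (2*I*sqrt(6))*(-42 - 312) - 449 = (2*I*sqrt(6))*(-354) - 449 = -708*I*sqrt(6) - 449 = -449 - 708*I*sqrt(6)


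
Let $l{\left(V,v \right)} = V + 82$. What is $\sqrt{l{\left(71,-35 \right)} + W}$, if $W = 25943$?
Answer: $4 \sqrt{1631} \approx 161.54$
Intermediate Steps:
$l{\left(V,v \right)} = 82 + V$
$\sqrt{l{\left(71,-35 \right)} + W} = \sqrt{\left(82 + 71\right) + 25943} = \sqrt{153 + 25943} = \sqrt{26096} = 4 \sqrt{1631}$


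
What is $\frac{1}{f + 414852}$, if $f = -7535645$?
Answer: $- \frac{1}{7120793} \approx -1.4043 \cdot 10^{-7}$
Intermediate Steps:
$\frac{1}{f + 414852} = \frac{1}{-7535645 + 414852} = \frac{1}{-7120793} = - \frac{1}{7120793}$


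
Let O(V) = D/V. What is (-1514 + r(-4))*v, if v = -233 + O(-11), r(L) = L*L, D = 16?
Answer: 3863342/11 ≈ 3.5121e+5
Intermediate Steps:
O(V) = 16/V
r(L) = L**2
v = -2579/11 (v = -233 + 16/(-11) = -233 + 16*(-1/11) = -233 - 16/11 = -2579/11 ≈ -234.45)
(-1514 + r(-4))*v = (-1514 + (-4)**2)*(-2579/11) = (-1514 + 16)*(-2579/11) = -1498*(-2579/11) = 3863342/11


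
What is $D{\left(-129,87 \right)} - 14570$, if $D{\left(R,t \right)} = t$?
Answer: $-14483$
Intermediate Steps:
$D{\left(-129,87 \right)} - 14570 = 87 - 14570 = -14483$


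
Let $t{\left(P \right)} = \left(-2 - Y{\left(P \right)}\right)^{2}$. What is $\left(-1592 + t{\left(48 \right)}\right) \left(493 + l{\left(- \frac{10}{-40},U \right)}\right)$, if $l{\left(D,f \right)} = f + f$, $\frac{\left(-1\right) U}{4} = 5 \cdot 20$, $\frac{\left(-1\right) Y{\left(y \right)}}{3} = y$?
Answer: $-5701604$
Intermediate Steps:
$Y{\left(y \right)} = - 3 y$
$U = -400$ ($U = - 4 \cdot 5 \cdot 20 = \left(-4\right) 100 = -400$)
$l{\left(D,f \right)} = 2 f$
$t{\left(P \right)} = \left(-2 + 3 P\right)^{2}$ ($t{\left(P \right)} = \left(-2 - - 3 P\right)^{2} = \left(-2 + 3 P\right)^{2}$)
$\left(-1592 + t{\left(48 \right)}\right) \left(493 + l{\left(- \frac{10}{-40},U \right)}\right) = \left(-1592 + \left(-2 + 3 \cdot 48\right)^{2}\right) \left(493 + 2 \left(-400\right)\right) = \left(-1592 + \left(-2 + 144\right)^{2}\right) \left(493 - 800\right) = \left(-1592 + 142^{2}\right) \left(-307\right) = \left(-1592 + 20164\right) \left(-307\right) = 18572 \left(-307\right) = -5701604$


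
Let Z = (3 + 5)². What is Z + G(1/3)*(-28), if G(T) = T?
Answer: 164/3 ≈ 54.667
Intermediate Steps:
Z = 64 (Z = 8² = 64)
Z + G(1/3)*(-28) = 64 - 28/3 = 164/3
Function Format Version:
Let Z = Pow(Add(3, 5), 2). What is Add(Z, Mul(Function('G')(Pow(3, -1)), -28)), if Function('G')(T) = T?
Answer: Rational(164, 3) ≈ 54.667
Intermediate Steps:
Z = 64 (Z = Pow(8, 2) = 64)
Add(Z, Mul(Function('G')(Pow(3, -1)), -28)) = Add(64, Mul(Pow(3, -1), -28)) = Add(64, Mul(Rational(1, 3), -28)) = Add(64, Rational(-28, 3)) = Rational(164, 3)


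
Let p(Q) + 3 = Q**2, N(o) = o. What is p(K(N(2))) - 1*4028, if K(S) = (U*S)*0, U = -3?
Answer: -4031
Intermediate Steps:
K(S) = 0 (K(S) = -3*S*0 = 0)
p(Q) = -3 + Q**2
p(K(N(2))) - 1*4028 = (-3 + 0**2) - 1*4028 = (-3 + 0) - 4028 = -3 - 4028 = -4031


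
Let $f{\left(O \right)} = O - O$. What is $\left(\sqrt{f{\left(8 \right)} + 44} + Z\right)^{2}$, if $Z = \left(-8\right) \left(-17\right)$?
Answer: $18540 + 544 \sqrt{11} \approx 20344.0$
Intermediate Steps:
$f{\left(O \right)} = 0$
$Z = 136$
$\left(\sqrt{f{\left(8 \right)} + 44} + Z\right)^{2} = \left(\sqrt{0 + 44} + 136\right)^{2} = \left(\sqrt{44} + 136\right)^{2} = \left(2 \sqrt{11} + 136\right)^{2} = \left(136 + 2 \sqrt{11}\right)^{2}$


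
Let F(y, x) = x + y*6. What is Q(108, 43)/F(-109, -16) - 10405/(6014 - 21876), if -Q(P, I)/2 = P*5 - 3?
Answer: 12003569/5313770 ≈ 2.2590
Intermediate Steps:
F(y, x) = x + 6*y
Q(P, I) = 6 - 10*P (Q(P, I) = -2*(P*5 - 3) = -2*(5*P - 3) = -2*(-3 + 5*P) = 6 - 10*P)
Q(108, 43)/F(-109, -16) - 10405/(6014 - 21876) = (6 - 10*108)/(-16 + 6*(-109)) - 10405/(6014 - 21876) = (6 - 1080)/(-16 - 654) - 10405/(-15862) = -1074/(-670) - 10405*(-1/15862) = -1074*(-1/670) + 10405/15862 = 537/335 + 10405/15862 = 12003569/5313770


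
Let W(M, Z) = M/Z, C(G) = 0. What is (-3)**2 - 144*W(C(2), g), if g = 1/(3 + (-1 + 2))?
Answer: 9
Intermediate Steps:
g = 1/4 (g = 1/(3 + 1) = 1/4 ≈ 0.25000)
(-3)**2 - 144*W(C(2), g) = (-3)**2 - 0/1/4 = 9 - 0*4 = 9 - 144*0 = 9 + 0 = 9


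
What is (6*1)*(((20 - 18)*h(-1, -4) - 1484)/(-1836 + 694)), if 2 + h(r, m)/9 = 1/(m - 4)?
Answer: 18267/2284 ≈ 7.9978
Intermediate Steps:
h(r, m) = -18 + 9/(-4 + m) (h(r, m) = -18 + 9/(m - 4) = -18 + 9/(-4 + m))
(6*1)*(((20 - 18)*h(-1, -4) - 1484)/(-1836 + 694)) = (6*1)*(((20 - 18)*(9*(9 - 2*(-4))/(-4 - 4)) - 1484)/(-1836 + 694)) = 6*((2*(9*(9 + 8)/(-8)) - 1484)/(-1142)) = 6*((2*(9*(-⅛)*17) - 1484)*(-1/1142)) = 6*((2*(-153/8) - 1484)*(-1/1142)) = 6*((-153/4 - 1484)*(-1/1142)) = 6*(-6089/4*(-1/1142)) = 6*(6089/4568) = 18267/2284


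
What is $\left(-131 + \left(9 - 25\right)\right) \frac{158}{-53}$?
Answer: $\frac{23226}{53} \approx 438.23$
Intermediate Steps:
$\left(-131 + \left(9 - 25\right)\right) \frac{158}{-53} = \left(-131 - 16\right) 158 \left(- \frac{1}{53}\right) = \left(-147\right) \left(- \frac{158}{53}\right) = \frac{23226}{53}$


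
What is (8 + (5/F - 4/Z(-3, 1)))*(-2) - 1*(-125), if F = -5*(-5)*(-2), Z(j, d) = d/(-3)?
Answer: 426/5 ≈ 85.200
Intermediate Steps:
Z(j, d) = -d/3 (Z(j, d) = d*(-⅓) = -d/3)
F = -50 (F = 25*(-2) = -50)
(8 + (5/F - 4/Z(-3, 1)))*(-2) - 1*(-125) = (8 + (5/(-50) - 4/((-⅓*1))))*(-2) - 1*(-125) = (8 + (5*(-1/50) - 4/(-⅓)))*(-2) + 125 = (8 + (-⅒ - 4*(-3)))*(-2) + 125 = (8 + (-⅒ + 12))*(-2) + 125 = (8 + 119/10)*(-2) + 125 = (199/10)*(-2) + 125 = -199/5 + 125 = 426/5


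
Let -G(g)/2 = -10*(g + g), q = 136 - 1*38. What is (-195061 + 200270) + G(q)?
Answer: 9129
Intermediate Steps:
q = 98 (q = 136 - 38 = 98)
G(g) = 40*g (G(g) = -(-20)*(g + g) = -(-20)*2*g = -(-40)*g = 40*g)
(-195061 + 200270) + G(q) = (-195061 + 200270) + 40*98 = 5209 + 3920 = 9129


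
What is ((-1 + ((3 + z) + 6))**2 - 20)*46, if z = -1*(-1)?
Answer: 2806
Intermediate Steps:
z = 1
((-1 + ((3 + z) + 6))**2 - 20)*46 = ((-1 + ((3 + 1) + 6))**2 - 20)*46 = ((-1 + (4 + 6))**2 - 20)*46 = ((-1 + 10)**2 - 20)*46 = (9**2 - 20)*46 = (81 - 20)*46 = 61*46 = 2806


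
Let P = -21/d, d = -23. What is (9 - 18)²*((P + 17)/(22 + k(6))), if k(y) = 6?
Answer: 8343/161 ≈ 51.820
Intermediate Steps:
P = 21/23 (P = -21/(-23) = -21*(-1/23) = 21/23 ≈ 0.91304)
(9 - 18)²*((P + 17)/(22 + k(6))) = (9 - 18)²*((21/23 + 17)/(22 + 6)) = (-9)²*((412/23)/28) = 81*((412/23)*(1/28)) = 81*(103/161) = 8343/161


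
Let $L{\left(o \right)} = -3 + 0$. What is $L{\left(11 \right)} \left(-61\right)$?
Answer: $183$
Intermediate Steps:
$L{\left(o \right)} = -3$
$L{\left(11 \right)} \left(-61\right) = \left(-3\right) \left(-61\right) = 183$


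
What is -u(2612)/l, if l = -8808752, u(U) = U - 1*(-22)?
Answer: 1317/4404376 ≈ 0.00029902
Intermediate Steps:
u(U) = 22 + U (u(U) = U + 22 = 22 + U)
-u(2612)/l = -(22 + 2612)/(-8808752) = -2634*(-1)/8808752 = -1*(-1317/4404376) = 1317/4404376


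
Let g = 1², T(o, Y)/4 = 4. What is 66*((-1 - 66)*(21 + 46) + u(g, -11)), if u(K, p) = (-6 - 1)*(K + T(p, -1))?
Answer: -304128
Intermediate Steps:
T(o, Y) = 16 (T(o, Y) = 4*4 = 16)
g = 1
u(K, p) = -112 - 7*K (u(K, p) = (-6 - 1)*(K + 16) = -7*(16 + K) = -112 - 7*K)
66*((-1 - 66)*(21 + 46) + u(g, -11)) = 66*((-1 - 66)*(21 + 46) + (-112 - 7*1)) = 66*(-67*67 + (-112 - 7)) = 66*(-4489 - 119) = 66*(-4608) = -304128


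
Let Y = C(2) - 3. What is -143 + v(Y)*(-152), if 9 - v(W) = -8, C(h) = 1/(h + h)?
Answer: -2727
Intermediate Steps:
C(h) = 1/(2*h)
Y = -11/4 (Y = (½)/2 - 3 = (½)*(½) - 3 = ¼ - 3 = -11/4 ≈ -2.7500)
v(W) = 17 (v(W) = 9 - 1*(-8) = 9 + 8 = 17)
-143 + v(Y)*(-152) = -143 + 17*(-152) = -143 - 2584 = -2727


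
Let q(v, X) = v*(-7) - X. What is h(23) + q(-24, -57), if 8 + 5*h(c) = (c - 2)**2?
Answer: 1558/5 ≈ 311.60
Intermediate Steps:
q(v, X) = -X - 7*v (q(v, X) = -7*v - X = -X - 7*v)
h(c) = -8/5 + (-2 + c)**2/5 (h(c) = -8/5 + (c - 2)**2/5 = -8/5 + (-2 + c)**2/5)
h(23) + q(-24, -57) = (-8/5 + (-2 + 23)**2/5) + (-1*(-57) - 7*(-24)) = (-8/5 + (1/5)*21**2) + (57 + 168) = (-8/5 + (1/5)*441) + 225 = (-8/5 + 441/5) + 225 = 433/5 + 225 = 1558/5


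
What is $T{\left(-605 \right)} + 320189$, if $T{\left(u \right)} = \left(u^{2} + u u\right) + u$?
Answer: $1051634$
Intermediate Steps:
$T{\left(u \right)} = u + 2 u^{2}$ ($T{\left(u \right)} = \left(u^{2} + u^{2}\right) + u = 2 u^{2} + u = u + 2 u^{2}$)
$T{\left(-605 \right)} + 320189 = - 605 \left(1 + 2 \left(-605\right)\right) + 320189 = - 605 \left(1 - 1210\right) + 320189 = \left(-605\right) \left(-1209\right) + 320189 = 731445 + 320189 = 1051634$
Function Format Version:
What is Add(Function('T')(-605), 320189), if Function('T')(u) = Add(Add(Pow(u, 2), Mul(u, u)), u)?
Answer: 1051634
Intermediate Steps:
Function('T')(u) = Add(u, Mul(2, Pow(u, 2))) (Function('T')(u) = Add(Add(Pow(u, 2), Pow(u, 2)), u) = Add(Mul(2, Pow(u, 2)), u) = Add(u, Mul(2, Pow(u, 2))))
Add(Function('T')(-605), 320189) = Add(Mul(-605, Add(1, Mul(2, -605))), 320189) = Add(Mul(-605, Add(1, -1210)), 320189) = Add(Mul(-605, -1209), 320189) = Add(731445, 320189) = 1051634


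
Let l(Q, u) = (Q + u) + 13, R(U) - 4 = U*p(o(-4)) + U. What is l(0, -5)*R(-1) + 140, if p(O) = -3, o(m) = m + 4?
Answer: 188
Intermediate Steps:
o(m) = 4 + m
R(U) = 4 - 2*U (R(U) = 4 + (U*(-3) + U) = 4 + (-3*U + U) = 4 - 2*U)
l(Q, u) = 13 + Q + u
l(0, -5)*R(-1) + 140 = (13 + 0 - 5)*(4 - 2*(-1)) + 140 = 8*(4 + 2) + 140 = 8*6 + 140 = 48 + 140 = 188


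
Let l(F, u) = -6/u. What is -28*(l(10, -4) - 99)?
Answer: 2730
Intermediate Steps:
-28*(l(10, -4) - 99) = -28*(-6/(-4) - 99) = -28*(-6*(-¼) - 99) = -28*(3/2 - 99) = -28*(-195/2) = 2730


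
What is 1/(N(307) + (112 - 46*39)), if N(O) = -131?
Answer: -1/1813 ≈ -0.00055157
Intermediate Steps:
1/(N(307) + (112 - 46*39)) = 1/(-131 + (112 - 46*39)) = 1/(-131 + (112 - 1794)) = 1/(-131 - 1682) = 1/(-1813) = -1/1813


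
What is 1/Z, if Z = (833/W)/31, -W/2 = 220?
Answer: -13640/833 ≈ -16.375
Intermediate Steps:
W = -440 (W = -2*220 = -440)
Z = -833/13640 (Z = (833/(-440))/31 = (833*(-1/440))*(1/31) = -833/440*1/31 = -833/13640 ≈ -0.061070)
1/Z = 1/(-833/13640) = -13640/833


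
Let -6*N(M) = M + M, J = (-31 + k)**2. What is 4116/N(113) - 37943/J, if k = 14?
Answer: -7856131/32657 ≈ -240.56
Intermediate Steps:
J = 289 (J = (-31 + 14)**2 = (-17)**2 = 289)
N(M) = -M/3 (N(M) = -(M + M)/6 = -M/3)
4116/N(113) - 37943/J = 4116/((-1/3*113)) - 37943/289 = 4116/(-113/3) - 37943*1/289 = 4116*(-3/113) - 37943/289 = -12348/113 - 37943/289 = -7856131/32657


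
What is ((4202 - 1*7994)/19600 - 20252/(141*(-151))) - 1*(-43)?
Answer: 1141266158/26081475 ≈ 43.758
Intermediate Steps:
((4202 - 1*7994)/19600 - 20252/(141*(-151))) - 1*(-43) = ((4202 - 7994)*(1/19600) - 20252/(-21291)) + 43 = (-3792*1/19600 - 20252*(-1/21291)) + 43 = (-237/1225 + 20252/21291) + 43 = 19762733/26081475 + 43 = 1141266158/26081475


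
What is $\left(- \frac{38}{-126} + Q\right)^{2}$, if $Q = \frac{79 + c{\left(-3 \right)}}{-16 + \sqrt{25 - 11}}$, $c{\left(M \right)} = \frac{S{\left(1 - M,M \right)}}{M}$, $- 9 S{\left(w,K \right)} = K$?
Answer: $\frac{1489779671}{58110129} + \frac{8865770 \sqrt{14}}{2767149} \approx 37.625$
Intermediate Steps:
$S{\left(w,K \right)} = - \frac{K}{9}$
$c{\left(M \right)} = - \frac{1}{9}$ ($c{\left(M \right)} = \frac{\left(- \frac{1}{9}\right) M}{M} = - \frac{1}{9}$)
$Q = \frac{710}{9 \left(-16 + \sqrt{14}\right)}$ ($Q = \frac{79 - \frac{1}{9}}{-16 + \sqrt{25 - 11}} = \frac{710}{9 \left(-16 + \sqrt{14}\right)} \approx -6.4355$)
$\left(- \frac{38}{-126} + Q\right)^{2} = \left(- \frac{38}{-126} - \left(\frac{5680}{1089} + \frac{355 \sqrt{14}}{1089}\right)\right)^{2} = \left(\left(-38\right) \left(- \frac{1}{126}\right) - \left(\frac{5680}{1089} + \frac{355 \sqrt{14}}{1089}\right)\right)^{2} = \left(\frac{19}{63} - \left(\frac{5680}{1089} + \frac{355 \sqrt{14}}{1089}\right)\right)^{2} = \left(- \frac{12487}{2541} - \frac{355 \sqrt{14}}{1089}\right)^{2}$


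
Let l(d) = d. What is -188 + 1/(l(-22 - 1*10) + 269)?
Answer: -44555/237 ≈ -188.00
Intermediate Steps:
-188 + 1/(l(-22 - 1*10) + 269) = -188 + 1/((-22 - 1*10) + 269) = -188 + 1/((-22 - 10) + 269) = -188 + 1/(-32 + 269) = -188 + 1/237 = -44555/237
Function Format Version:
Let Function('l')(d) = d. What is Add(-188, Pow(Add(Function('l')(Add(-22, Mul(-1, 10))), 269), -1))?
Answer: Rational(-44555, 237) ≈ -188.00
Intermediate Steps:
Add(-188, Pow(Add(Function('l')(Add(-22, Mul(-1, 10))), 269), -1)) = Add(-188, Pow(Add(Add(-22, Mul(-1, 10)), 269), -1)) = Add(-188, Pow(Add(Add(-22, -10), 269), -1)) = Add(-188, Pow(Add(-32, 269), -1)) = Add(-188, Pow(237, -1)) = Add(-188, Rational(1, 237)) = Rational(-44555, 237)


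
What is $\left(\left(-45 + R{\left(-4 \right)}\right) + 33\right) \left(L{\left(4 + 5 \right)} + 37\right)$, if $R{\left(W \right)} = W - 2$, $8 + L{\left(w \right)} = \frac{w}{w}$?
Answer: $-540$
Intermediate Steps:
$L{\left(w \right)} = -7$ ($L{\left(w \right)} = -8 + \frac{w}{w} = -8 + 1 = -7$)
$R{\left(W \right)} = -2 + W$ ($R{\left(W \right)} = W - 2 = -2 + W$)
$\left(\left(-45 + R{\left(-4 \right)}\right) + 33\right) \left(L{\left(4 + 5 \right)} + 37\right) = \left(\left(-45 - 6\right) + 33\right) \left(-7 + 37\right) = \left(\left(-45 - 6\right) + 33\right) 30 = \left(-51 + 33\right) 30 = \left(-18\right) 30 = -540$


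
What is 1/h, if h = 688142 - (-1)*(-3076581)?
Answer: -1/2388439 ≈ -4.1868e-7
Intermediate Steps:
h = -2388439 (h = 688142 - 1*3076581 = 688142 - 3076581 = -2388439)
1/h = 1/(-2388439) = -1/2388439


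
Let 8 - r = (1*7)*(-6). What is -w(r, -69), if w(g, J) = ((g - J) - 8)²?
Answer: -12321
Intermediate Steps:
r = 50 (r = 8 - 1*7*(-6) = 8 - 7*(-6) = 8 - 1*(-42) = 8 + 42 = 50)
w(g, J) = (-8 + g - J)²
-w(r, -69) = -(8 - 69 - 1*50)² = -(8 - 69 - 50)² = -1*(-111)² = -1*12321 = -12321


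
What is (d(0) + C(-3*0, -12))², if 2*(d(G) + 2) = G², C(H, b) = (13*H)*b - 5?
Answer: 49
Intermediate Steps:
C(H, b) = -5 + 13*H*b (C(H, b) = 13*H*b - 5 = -5 + 13*H*b)
d(G) = -2 + G²/2
(d(0) + C(-3*0, -12))² = ((-2 + (½)*0²) + (-5 + 13*(-3*0)*(-12)))² = ((-2 + (½)*0) + (-5 + 13*0*(-12)))² = ((-2 + 0) + (-5 + 0))² = (-2 - 5)² = (-7)² = 49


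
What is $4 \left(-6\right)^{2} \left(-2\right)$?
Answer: $-288$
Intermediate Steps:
$4 \left(-6\right)^{2} \left(-2\right) = 4 \cdot 36 \left(-2\right) = 144 \left(-2\right) = -288$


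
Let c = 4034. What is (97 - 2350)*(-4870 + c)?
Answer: 1883508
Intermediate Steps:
(97 - 2350)*(-4870 + c) = (97 - 2350)*(-4870 + 4034) = -2253*(-836) = 1883508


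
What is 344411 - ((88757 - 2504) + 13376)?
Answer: 244782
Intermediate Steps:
344411 - ((88757 - 2504) + 13376) = 344411 - (86253 + 13376) = 344411 - 1*99629 = 344411 - 99629 = 244782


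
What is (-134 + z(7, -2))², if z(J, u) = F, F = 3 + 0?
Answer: 17161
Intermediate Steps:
F = 3
z(J, u) = 3
(-134 + z(7, -2))² = (-134 + 3)² = (-131)² = 17161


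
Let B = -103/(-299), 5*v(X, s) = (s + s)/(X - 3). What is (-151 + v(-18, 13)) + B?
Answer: -4737604/31395 ≈ -150.90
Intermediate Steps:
v(X, s) = 2*s/(5*(-3 + X)) (v(X, s) = ((s + s)/(X - 3))/5 = ((2*s)/(-3 + X))/5 = (2*s/(-3 + X))/5 = 2*s/(5*(-3 + X)))
B = 103/299 (B = -103*(-1/299) = 103/299 ≈ 0.34448)
(-151 + v(-18, 13)) + B = (-151 + (2/5)*13/(-3 - 18)) + 103/299 = (-151 + (2/5)*13/(-21)) + 103/299 = (-151 + (2/5)*13*(-1/21)) + 103/299 = (-151 - 26/105) + 103/299 = -15881/105 + 103/299 = -4737604/31395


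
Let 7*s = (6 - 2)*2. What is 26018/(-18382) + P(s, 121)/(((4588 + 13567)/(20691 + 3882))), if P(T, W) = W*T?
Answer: 30995711437/166862605 ≈ 185.76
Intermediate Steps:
s = 8/7 (s = ((6 - 2)*2)/7 = (4*2)/7 = (⅐)*8 = 8/7 ≈ 1.1429)
P(T, W) = T*W
26018/(-18382) + P(s, 121)/(((4588 + 13567)/(20691 + 3882))) = 26018/(-18382) + ((8/7)*121)/(((4588 + 13567)/(20691 + 3882))) = 26018*(-1/18382) + 968/(7*((18155/24573))) = -13009/9191 + 968/(7*((18155*(1/24573)))) = -13009/9191 + 968/(7*(18155/24573)) = -13009/9191 + (968/7)*(24573/18155) = -13009/9191 + 23786664/127085 = 30995711437/166862605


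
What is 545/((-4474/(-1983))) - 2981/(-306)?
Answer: 86010476/342261 ≈ 251.30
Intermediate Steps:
545/((-4474/(-1983))) - 2981/(-306) = 545/((-4474*(-1/1983))) - 2981*(-1/306) = 545/(4474/1983) + 2981/306 = 545*(1983/4474) + 2981/306 = 1080735/4474 + 2981/306 = 86010476/342261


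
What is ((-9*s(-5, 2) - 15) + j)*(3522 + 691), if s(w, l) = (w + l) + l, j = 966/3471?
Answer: -27890060/1157 ≈ -24106.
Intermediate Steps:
j = 322/1157 (j = 966*(1/3471) = 322/1157 ≈ 0.27831)
s(w, l) = w + 2*l (s(w, l) = (l + w) + l = w + 2*l)
((-9*s(-5, 2) - 15) + j)*(3522 + 691) = ((-9*(-5 + 2*2) - 15) + 322/1157)*(3522 + 691) = ((-9*(-5 + 4) - 15) + 322/1157)*4213 = ((-9*(-1) - 15) + 322/1157)*4213 = ((9 - 15) + 322/1157)*4213 = (-6 + 322/1157)*4213 = -6620/1157*4213 = -27890060/1157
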